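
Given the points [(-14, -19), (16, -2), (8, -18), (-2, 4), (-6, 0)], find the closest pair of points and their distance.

Computing all pairwise distances among 5 points:

d((-14, -19), (16, -2)) = 34.4819
d((-14, -19), (8, -18)) = 22.0227
d((-14, -19), (-2, 4)) = 25.9422
d((-14, -19), (-6, 0)) = 20.6155
d((16, -2), (8, -18)) = 17.8885
d((16, -2), (-2, 4)) = 18.9737
d((16, -2), (-6, 0)) = 22.0907
d((8, -18), (-2, 4)) = 24.1661
d((8, -18), (-6, 0)) = 22.8035
d((-2, 4), (-6, 0)) = 5.6569 <-- minimum

Closest pair: (-2, 4) and (-6, 0) with distance 5.6569

The closest pair is (-2, 4) and (-6, 0) with Euclidean distance 5.6569. For 5 points, brute-force pairwise comparison is shown above. For large n, the divide-and-conquer algorithm (sort by x, recurse on halves, check the dividing strip) achieves O(n log n).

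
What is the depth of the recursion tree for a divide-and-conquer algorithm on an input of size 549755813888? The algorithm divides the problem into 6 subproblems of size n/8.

For divide and conquer with division factor 8:

Problem sizes at each level:
Level 0: 549755813888
Level 1: 68719476736
Level 2: 8589934592
Level 3: 1073741824
Level 4: 134217728
Level 5: 16777216
Level 6: 2097152
Level 7: 262144
Level 8: 32768
Level 9: 4096
Level 10: 512
Level 11: 64
Level 12: 8
Level 13: 1

The root is level 0 and the size-1 base case is level 13 (the tree spans levels 0 through 13, i.e. 14 levels counting the root), so the depth is the number of divisions: log_8(549755813888) = 13

The recursion tree depth is log_8(549755813888) = 13. At each level, the problem size is divided by 8, so it takes 13 divisions to reduce to a base case of size 1. The algorithm makes 6 recursive calls at each level.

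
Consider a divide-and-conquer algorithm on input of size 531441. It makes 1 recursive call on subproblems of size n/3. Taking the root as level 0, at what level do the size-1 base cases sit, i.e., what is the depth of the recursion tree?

For divide and conquer with division factor 3:

Problem sizes at each level:
Level 0: 531441
Level 1: 177147
Level 2: 59049
Level 3: 19683
Level 4: 6561
Level 5: 2187
Level 6: 729
Level 7: 243
Level 8: 81
Level 9: 27
Level 10: 9
Level 11: 3
Level 12: 1

The root is level 0 and the size-1 base case is level 12 (the tree spans levels 0 through 12, i.e. 13 levels counting the root), so the depth is the number of divisions: log_3(531441) = 12

The recursion tree depth is log_3(531441) = 12. At each level, the problem size is divided by 3, so it takes 12 divisions to reduce to a base case of size 1. The algorithm makes 1 recursive call at each level.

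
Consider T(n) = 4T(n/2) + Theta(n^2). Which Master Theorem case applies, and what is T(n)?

Master Theorem for T(n) = 4T(n/2) + O(n^2):

a = 4, b = 2, c = 2
log_b(a) = log_2(4) = 2.0000

Case 2: c = 2 = log_2(4) = 2.0000
T(n) = O(n^2 log n) = O(n^2 log n)

For T(n) = 4T(n/2) + O(n^2): log_2(4) = 2.0000. This is Case 2 of the Master Theorem (c = log_b(a), equal work at all levels), giving O(n^2 log n).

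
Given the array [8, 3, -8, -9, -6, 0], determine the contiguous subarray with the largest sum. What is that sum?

Using Kadane's algorithm on [8, 3, -8, -9, -6, 0]:

Scanning through the array:
Position 1 (value 3): max_ending_here = 11, max_so_far = 11
Position 2 (value -8): max_ending_here = 3, max_so_far = 11
Position 3 (value -9): max_ending_here = -6, max_so_far = 11
Position 4 (value -6): max_ending_here = -6, max_so_far = 11
Position 5 (value 0): max_ending_here = 0, max_so_far = 11

Maximum subarray: [8, 3]
Maximum sum: 11

The maximum subarray is [8, 3] with sum 11. This subarray runs from index 0 to index 1.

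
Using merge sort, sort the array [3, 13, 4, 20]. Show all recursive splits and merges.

Merge sort trace:

Split: [3, 13, 4, 20] -> [3, 13] and [4, 20]
  Split: [3, 13] -> [3] and [13]
  Merge: [3] + [13] -> [3, 13]
  Split: [4, 20] -> [4] and [20]
  Merge: [4] + [20] -> [4, 20]
Merge: [3, 13] + [4, 20] -> [3, 4, 13, 20]

Final sorted array: [3, 4, 13, 20]

The merge sort proceeds by recursively splitting the array and merging sorted halves.
After all merges, the sorted array is [3, 4, 13, 20].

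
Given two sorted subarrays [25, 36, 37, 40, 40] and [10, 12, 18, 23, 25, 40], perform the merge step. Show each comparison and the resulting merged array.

Merging process:

Compare 25 vs 10: take 10 from right. Merged: [10]
Compare 25 vs 12: take 12 from right. Merged: [10, 12]
Compare 25 vs 18: take 18 from right. Merged: [10, 12, 18]
Compare 25 vs 23: take 23 from right. Merged: [10, 12, 18, 23]
Compare 25 vs 25: take 25 from left. Merged: [10, 12, 18, 23, 25]
Compare 36 vs 25: take 25 from right. Merged: [10, 12, 18, 23, 25, 25]
Compare 36 vs 40: take 36 from left. Merged: [10, 12, 18, 23, 25, 25, 36]
Compare 37 vs 40: take 37 from left. Merged: [10, 12, 18, 23, 25, 25, 36, 37]
Compare 40 vs 40: take 40 from left. Merged: [10, 12, 18, 23, 25, 25, 36, 37, 40]
Compare 40 vs 40: take 40 from left. Merged: [10, 12, 18, 23, 25, 25, 36, 37, 40, 40]
Append remaining from right: [40]. Merged: [10, 12, 18, 23, 25, 25, 36, 37, 40, 40, 40]

Final merged array: [10, 12, 18, 23, 25, 25, 36, 37, 40, 40, 40]
Total comparisons: 10

The merged array is [10, 12, 18, 23, 25, 25, 36, 37, 40, 40, 40], requiring 10 comparisons. The merge step runs in O(n) time where n is the total number of elements.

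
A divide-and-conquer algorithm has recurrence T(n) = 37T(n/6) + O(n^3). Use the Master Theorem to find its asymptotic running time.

Master Theorem for T(n) = 37T(n/6) + O(n^3):

a = 37, b = 6, c = 3
log_b(a) = log_6(37) = 2.0153

Case 3: c = 3 > log_6(37) = 2.0153
T(n) = O(n^3) = O(n^3)

For T(n) = 37T(n/6) + O(n^3): log_6(37) = 2.0153. This is Case 3 of the Master Theorem (c > log_b(a), work dominated by root), giving O(n^3).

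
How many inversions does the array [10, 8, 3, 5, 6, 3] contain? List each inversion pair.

Finding inversions in [10, 8, 3, 5, 6, 3]:

(0, 1): arr[0]=10 > arr[1]=8
(0, 2): arr[0]=10 > arr[2]=3
(0, 3): arr[0]=10 > arr[3]=5
(0, 4): arr[0]=10 > arr[4]=6
(0, 5): arr[0]=10 > arr[5]=3
(1, 2): arr[1]=8 > arr[2]=3
(1, 3): arr[1]=8 > arr[3]=5
(1, 4): arr[1]=8 > arr[4]=6
(1, 5): arr[1]=8 > arr[5]=3
(3, 5): arr[3]=5 > arr[5]=3
(4, 5): arr[4]=6 > arr[5]=3

Total inversions: 11

The array has 11 inversion(s): (0,1), (0,2), (0,3), (0,4), (0,5), (1,2), (1,3), (1,4), (1,5), (3,5), (4,5). Each pair (i,j) satisfies i < j and arr[i] > arr[j].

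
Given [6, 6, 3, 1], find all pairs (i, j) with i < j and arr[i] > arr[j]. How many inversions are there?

Finding inversions in [6, 6, 3, 1]:

(0, 2): arr[0]=6 > arr[2]=3
(0, 3): arr[0]=6 > arr[3]=1
(1, 2): arr[1]=6 > arr[2]=3
(1, 3): arr[1]=6 > arr[3]=1
(2, 3): arr[2]=3 > arr[3]=1

Total inversions: 5

The array has 5 inversion(s): (0,2), (0,3), (1,2), (1,3), (2,3). Each pair (i,j) satisfies i < j and arr[i] > arr[j].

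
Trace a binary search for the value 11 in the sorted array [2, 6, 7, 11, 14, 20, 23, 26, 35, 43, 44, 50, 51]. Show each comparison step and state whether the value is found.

Binary search for 11 in [2, 6, 7, 11, 14, 20, 23, 26, 35, 43, 44, 50, 51]:

lo=0, hi=12, mid=6, arr[mid]=23 -> 23 > 11, search left half
lo=0, hi=5, mid=2, arr[mid]=7 -> 7 < 11, search right half
lo=3, hi=5, mid=4, arr[mid]=14 -> 14 > 11, search left half
lo=3, hi=3, mid=3, arr[mid]=11 -> Found target at index 3!

Binary search finds 11 at index 3 after 4 comparisons. The search repeatedly halves the search space by comparing with the middle element.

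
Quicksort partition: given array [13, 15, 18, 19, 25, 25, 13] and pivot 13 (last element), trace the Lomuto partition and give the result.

Lomuto partition with pivot = 13:

Initial array: [13, 15, 18, 19, 25, 25, 13]

arr[0]=13 <= 13: swap with position 0, array becomes [13, 15, 18, 19, 25, 25, 13]
arr[1]=15 > 13: no swap
arr[2]=18 > 13: no swap
arr[3]=19 > 13: no swap
arr[4]=25 > 13: no swap
arr[5]=25 > 13: no swap

Place pivot at position 1: [13, 13, 18, 19, 25, 25, 15]
Pivot position: 1

After partitioning with pivot 13, the array becomes [13, 13, 18, 19, 25, 25, 15]. The pivot is placed at index 1. All elements to the left of the pivot are <= 13, and all elements to the right are > 13.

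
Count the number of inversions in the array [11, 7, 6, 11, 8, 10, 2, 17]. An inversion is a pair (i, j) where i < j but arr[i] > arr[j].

Finding inversions in [11, 7, 6, 11, 8, 10, 2, 17]:

(0, 1): arr[0]=11 > arr[1]=7
(0, 2): arr[0]=11 > arr[2]=6
(0, 4): arr[0]=11 > arr[4]=8
(0, 5): arr[0]=11 > arr[5]=10
(0, 6): arr[0]=11 > arr[6]=2
(1, 2): arr[1]=7 > arr[2]=6
(1, 6): arr[1]=7 > arr[6]=2
(2, 6): arr[2]=6 > arr[6]=2
(3, 4): arr[3]=11 > arr[4]=8
(3, 5): arr[3]=11 > arr[5]=10
(3, 6): arr[3]=11 > arr[6]=2
(4, 6): arr[4]=8 > arr[6]=2
(5, 6): arr[5]=10 > arr[6]=2

Total inversions: 13

The array has 13 inversion(s): (0,1), (0,2), (0,4), (0,5), (0,6), (1,2), (1,6), (2,6), (3,4), (3,5), (3,6), (4,6), (5,6). Each pair (i,j) satisfies i < j and arr[i] > arr[j].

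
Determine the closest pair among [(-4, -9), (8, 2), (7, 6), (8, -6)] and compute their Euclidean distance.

Computing all pairwise distances among 4 points:

d((-4, -9), (8, 2)) = 16.2788
d((-4, -9), (7, 6)) = 18.6011
d((-4, -9), (8, -6)) = 12.3693
d((8, 2), (7, 6)) = 4.1231 <-- minimum
d((8, 2), (8, -6)) = 8.0
d((7, 6), (8, -6)) = 12.0416

Closest pair: (8, 2) and (7, 6) with distance 4.1231

The closest pair is (8, 2) and (7, 6) with Euclidean distance 4.1231. For 4 points, brute-force pairwise comparison is shown above. For large n, the divide-and-conquer algorithm (sort by x, recurse on halves, check the dividing strip) achieves O(n log n).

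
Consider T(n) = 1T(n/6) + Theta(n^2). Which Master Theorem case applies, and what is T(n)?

Master Theorem for T(n) = 1T(n/6) + O(n^2):

a = 1, b = 6, c = 2
log_b(a) = log_6(1) = 0.0000

Case 3: c = 2 > log_6(1) = 0.0000
T(n) = O(n^2) = O(n^2)

For T(n) = 1T(n/6) + O(n^2): log_6(1) = 0.0000. This is Case 3 of the Master Theorem (c > log_b(a), work dominated by root), giving O(n^2).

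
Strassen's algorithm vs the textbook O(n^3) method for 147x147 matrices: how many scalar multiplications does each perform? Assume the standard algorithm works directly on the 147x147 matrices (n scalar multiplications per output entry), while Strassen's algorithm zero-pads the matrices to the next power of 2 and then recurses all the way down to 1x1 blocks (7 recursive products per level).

Matrix multiplication for 147x147 matrices:

Strassen's algorithm requires power-of-2 dimensions. Pad 147x147 to 256x256 (next power of 2).

Standard algorithm: 147^3 = 3176523 multiplications
Strassen's algorithm: 7^(log2(256)) = 7^8 = 5764801 multiplications
Difference: 3176523 - 5764801 = -2588278 (Strassen uses MORE here due to padding overhead — for small or just-over-power-of-2 n, padding can outweigh the per-level savings)

Standard: 3176523 multiplications (147^3). Strassen: 5764801 multiplications (7^8, after padding to 256x256). Strassen reduces 8 recursive multiplications to 7 at each level.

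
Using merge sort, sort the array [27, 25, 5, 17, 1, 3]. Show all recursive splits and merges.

Merge sort trace:

Split: [27, 25, 5, 17, 1, 3] -> [27, 25, 5] and [17, 1, 3]
  Split: [27, 25, 5] -> [27] and [25, 5]
    Split: [25, 5] -> [25] and [5]
    Merge: [25] + [5] -> [5, 25]
  Merge: [27] + [5, 25] -> [5, 25, 27]
  Split: [17, 1, 3] -> [17] and [1, 3]
    Split: [1, 3] -> [1] and [3]
    Merge: [1] + [3] -> [1, 3]
  Merge: [17] + [1, 3] -> [1, 3, 17]
Merge: [5, 25, 27] + [1, 3, 17] -> [1, 3, 5, 17, 25, 27]

Final sorted array: [1, 3, 5, 17, 25, 27]

The merge sort proceeds by recursively splitting the array and merging sorted halves.
After all merges, the sorted array is [1, 3, 5, 17, 25, 27].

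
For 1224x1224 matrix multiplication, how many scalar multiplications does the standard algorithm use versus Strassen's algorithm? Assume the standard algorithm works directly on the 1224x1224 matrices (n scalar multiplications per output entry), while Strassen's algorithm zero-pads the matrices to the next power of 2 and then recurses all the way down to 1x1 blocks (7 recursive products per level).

Matrix multiplication for 1224x1224 matrices:

Strassen's algorithm requires power-of-2 dimensions. Pad 1224x1224 to 2048x2048 (next power of 2).

Standard algorithm: 1224^3 = 1833767424 multiplications
Strassen's algorithm: 7^(log2(2048)) = 7^11 = 1977326743 multiplications
Difference: 1833767424 - 1977326743 = -143559319 (Strassen uses MORE here due to padding overhead — for small or just-over-power-of-2 n, padding can outweigh the per-level savings)

Standard: 1833767424 multiplications (1224^3). Strassen: 1977326743 multiplications (7^11, after padding to 2048x2048). Strassen reduces 8 recursive multiplications to 7 at each level.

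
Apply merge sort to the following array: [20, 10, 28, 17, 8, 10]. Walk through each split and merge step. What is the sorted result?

Merge sort trace:

Split: [20, 10, 28, 17, 8, 10] -> [20, 10, 28] and [17, 8, 10]
  Split: [20, 10, 28] -> [20] and [10, 28]
    Split: [10, 28] -> [10] and [28]
    Merge: [10] + [28] -> [10, 28]
  Merge: [20] + [10, 28] -> [10, 20, 28]
  Split: [17, 8, 10] -> [17] and [8, 10]
    Split: [8, 10] -> [8] and [10]
    Merge: [8] + [10] -> [8, 10]
  Merge: [17] + [8, 10] -> [8, 10, 17]
Merge: [10, 20, 28] + [8, 10, 17] -> [8, 10, 10, 17, 20, 28]

Final sorted array: [8, 10, 10, 17, 20, 28]

The merge sort proceeds by recursively splitting the array and merging sorted halves.
After all merges, the sorted array is [8, 10, 10, 17, 20, 28].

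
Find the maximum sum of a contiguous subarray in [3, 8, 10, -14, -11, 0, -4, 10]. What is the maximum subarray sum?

Using Kadane's algorithm on [3, 8, 10, -14, -11, 0, -4, 10]:

Scanning through the array:
Position 1 (value 8): max_ending_here = 11, max_so_far = 11
Position 2 (value 10): max_ending_here = 21, max_so_far = 21
Position 3 (value -14): max_ending_here = 7, max_so_far = 21
Position 4 (value -11): max_ending_here = -4, max_so_far = 21
Position 5 (value 0): max_ending_here = 0, max_so_far = 21
Position 6 (value -4): max_ending_here = -4, max_so_far = 21
Position 7 (value 10): max_ending_here = 10, max_so_far = 21

Maximum subarray: [3, 8, 10]
Maximum sum: 21

The maximum subarray is [3, 8, 10] with sum 21. This subarray runs from index 0 to index 2.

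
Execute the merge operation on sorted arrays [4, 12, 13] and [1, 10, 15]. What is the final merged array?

Merging process:

Compare 4 vs 1: take 1 from right. Merged: [1]
Compare 4 vs 10: take 4 from left. Merged: [1, 4]
Compare 12 vs 10: take 10 from right. Merged: [1, 4, 10]
Compare 12 vs 15: take 12 from left. Merged: [1, 4, 10, 12]
Compare 13 vs 15: take 13 from left. Merged: [1, 4, 10, 12, 13]
Append remaining from right: [15]. Merged: [1, 4, 10, 12, 13, 15]

Final merged array: [1, 4, 10, 12, 13, 15]
Total comparisons: 5

The merged array is [1, 4, 10, 12, 13, 15], requiring 5 comparisons. The merge step runs in O(n) time where n is the total number of elements.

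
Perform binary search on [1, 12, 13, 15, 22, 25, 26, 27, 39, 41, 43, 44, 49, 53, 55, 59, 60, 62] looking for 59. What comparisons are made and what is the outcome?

Binary search for 59 in [1, 12, 13, 15, 22, 25, 26, 27, 39, 41, 43, 44, 49, 53, 55, 59, 60, 62]:

lo=0, hi=17, mid=8, arr[mid]=39 -> 39 < 59, search right half
lo=9, hi=17, mid=13, arr[mid]=53 -> 53 < 59, search right half
lo=14, hi=17, mid=15, arr[mid]=59 -> Found target at index 15!

Binary search finds 59 at index 15 after 3 comparisons. The search repeatedly halves the search space by comparing with the middle element.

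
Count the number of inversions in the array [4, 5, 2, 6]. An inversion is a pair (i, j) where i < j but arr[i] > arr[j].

Finding inversions in [4, 5, 2, 6]:

(0, 2): arr[0]=4 > arr[2]=2
(1, 2): arr[1]=5 > arr[2]=2

Total inversions: 2

The array has 2 inversion(s): (0,2), (1,2). Each pair (i,j) satisfies i < j and arr[i] > arr[j].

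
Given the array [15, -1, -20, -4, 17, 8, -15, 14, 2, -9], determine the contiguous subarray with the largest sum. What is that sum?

Using Kadane's algorithm on [15, -1, -20, -4, 17, 8, -15, 14, 2, -9]:

Scanning through the array:
Position 1 (value -1): max_ending_here = 14, max_so_far = 15
Position 2 (value -20): max_ending_here = -6, max_so_far = 15
Position 3 (value -4): max_ending_here = -4, max_so_far = 15
Position 4 (value 17): max_ending_here = 17, max_so_far = 17
Position 5 (value 8): max_ending_here = 25, max_so_far = 25
Position 6 (value -15): max_ending_here = 10, max_so_far = 25
Position 7 (value 14): max_ending_here = 24, max_so_far = 25
Position 8 (value 2): max_ending_here = 26, max_so_far = 26
Position 9 (value -9): max_ending_here = 17, max_so_far = 26

Maximum subarray: [17, 8, -15, 14, 2]
Maximum sum: 26

The maximum subarray is [17, 8, -15, 14, 2] with sum 26. This subarray runs from index 4 to index 8.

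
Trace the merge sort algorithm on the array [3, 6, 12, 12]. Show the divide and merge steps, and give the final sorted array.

Merge sort trace:

Split: [3, 6, 12, 12] -> [3, 6] and [12, 12]
  Split: [3, 6] -> [3] and [6]
  Merge: [3] + [6] -> [3, 6]
  Split: [12, 12] -> [12] and [12]
  Merge: [12] + [12] -> [12, 12]
Merge: [3, 6] + [12, 12] -> [3, 6, 12, 12]

Final sorted array: [3, 6, 12, 12]

The merge sort proceeds by recursively splitting the array and merging sorted halves.
After all merges, the sorted array is [3, 6, 12, 12].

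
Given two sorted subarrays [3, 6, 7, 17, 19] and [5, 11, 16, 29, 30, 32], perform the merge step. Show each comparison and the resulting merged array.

Merging process:

Compare 3 vs 5: take 3 from left. Merged: [3]
Compare 6 vs 5: take 5 from right. Merged: [3, 5]
Compare 6 vs 11: take 6 from left. Merged: [3, 5, 6]
Compare 7 vs 11: take 7 from left. Merged: [3, 5, 6, 7]
Compare 17 vs 11: take 11 from right. Merged: [3, 5, 6, 7, 11]
Compare 17 vs 16: take 16 from right. Merged: [3, 5, 6, 7, 11, 16]
Compare 17 vs 29: take 17 from left. Merged: [3, 5, 6, 7, 11, 16, 17]
Compare 19 vs 29: take 19 from left. Merged: [3, 5, 6, 7, 11, 16, 17, 19]
Append remaining from right: [29, 30, 32]. Merged: [3, 5, 6, 7, 11, 16, 17, 19, 29, 30, 32]

Final merged array: [3, 5, 6, 7, 11, 16, 17, 19, 29, 30, 32]
Total comparisons: 8

The merged array is [3, 5, 6, 7, 11, 16, 17, 19, 29, 30, 32], requiring 8 comparisons. The merge step runs in O(n) time where n is the total number of elements.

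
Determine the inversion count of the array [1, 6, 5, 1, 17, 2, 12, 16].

Finding inversions in [1, 6, 5, 1, 17, 2, 12, 16]:

(1, 2): arr[1]=6 > arr[2]=5
(1, 3): arr[1]=6 > arr[3]=1
(1, 5): arr[1]=6 > arr[5]=2
(2, 3): arr[2]=5 > arr[3]=1
(2, 5): arr[2]=5 > arr[5]=2
(4, 5): arr[4]=17 > arr[5]=2
(4, 6): arr[4]=17 > arr[6]=12
(4, 7): arr[4]=17 > arr[7]=16

Total inversions: 8

The array has 8 inversion(s): (1,2), (1,3), (1,5), (2,3), (2,5), (4,5), (4,6), (4,7). Each pair (i,j) satisfies i < j and arr[i] > arr[j].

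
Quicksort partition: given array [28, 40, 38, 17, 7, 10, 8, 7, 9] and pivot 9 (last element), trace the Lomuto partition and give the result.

Lomuto partition with pivot = 9:

Initial array: [28, 40, 38, 17, 7, 10, 8, 7, 9]

arr[0]=28 > 9: no swap
arr[1]=40 > 9: no swap
arr[2]=38 > 9: no swap
arr[3]=17 > 9: no swap
arr[4]=7 <= 9: swap with position 0, array becomes [7, 40, 38, 17, 28, 10, 8, 7, 9]
arr[5]=10 > 9: no swap
arr[6]=8 <= 9: swap with position 1, array becomes [7, 8, 38, 17, 28, 10, 40, 7, 9]
arr[7]=7 <= 9: swap with position 2, array becomes [7, 8, 7, 17, 28, 10, 40, 38, 9]

Place pivot at position 3: [7, 8, 7, 9, 28, 10, 40, 38, 17]
Pivot position: 3

After partitioning with pivot 9, the array becomes [7, 8, 7, 9, 28, 10, 40, 38, 17]. The pivot is placed at index 3. All elements to the left of the pivot are <= 9, and all elements to the right are > 9.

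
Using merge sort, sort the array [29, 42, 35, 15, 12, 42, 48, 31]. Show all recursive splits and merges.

Merge sort trace:

Split: [29, 42, 35, 15, 12, 42, 48, 31] -> [29, 42, 35, 15] and [12, 42, 48, 31]
  Split: [29, 42, 35, 15] -> [29, 42] and [35, 15]
    Split: [29, 42] -> [29] and [42]
    Merge: [29] + [42] -> [29, 42]
    Split: [35, 15] -> [35] and [15]
    Merge: [35] + [15] -> [15, 35]
  Merge: [29, 42] + [15, 35] -> [15, 29, 35, 42]
  Split: [12, 42, 48, 31] -> [12, 42] and [48, 31]
    Split: [12, 42] -> [12] and [42]
    Merge: [12] + [42] -> [12, 42]
    Split: [48, 31] -> [48] and [31]
    Merge: [48] + [31] -> [31, 48]
  Merge: [12, 42] + [31, 48] -> [12, 31, 42, 48]
Merge: [15, 29, 35, 42] + [12, 31, 42, 48] -> [12, 15, 29, 31, 35, 42, 42, 48]

Final sorted array: [12, 15, 29, 31, 35, 42, 42, 48]

The merge sort proceeds by recursively splitting the array and merging sorted halves.
After all merges, the sorted array is [12, 15, 29, 31, 35, 42, 42, 48].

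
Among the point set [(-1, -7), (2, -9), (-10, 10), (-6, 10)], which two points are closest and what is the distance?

Computing all pairwise distances among 4 points:

d((-1, -7), (2, -9)) = 3.6056 <-- minimum
d((-1, -7), (-10, 10)) = 19.2354
d((-1, -7), (-6, 10)) = 17.72
d((2, -9), (-10, 10)) = 22.4722
d((2, -9), (-6, 10)) = 20.6155
d((-10, 10), (-6, 10)) = 4.0

Closest pair: (-1, -7) and (2, -9) with distance 3.6056

The closest pair is (-1, -7) and (2, -9) with Euclidean distance 3.6056. For 4 points, brute-force pairwise comparison is shown above. For large n, the divide-and-conquer algorithm (sort by x, recurse on halves, check the dividing strip) achieves O(n log n).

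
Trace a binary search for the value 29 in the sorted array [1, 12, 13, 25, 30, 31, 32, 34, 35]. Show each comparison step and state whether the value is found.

Binary search for 29 in [1, 12, 13, 25, 30, 31, 32, 34, 35]:

lo=0, hi=8, mid=4, arr[mid]=30 -> 30 > 29, search left half
lo=0, hi=3, mid=1, arr[mid]=12 -> 12 < 29, search right half
lo=2, hi=3, mid=2, arr[mid]=13 -> 13 < 29, search right half
lo=3, hi=3, mid=3, arr[mid]=25 -> 25 < 29, search right half
lo=4 > hi=3, target 29 not found

Binary search determines that 29 is not in the array after 4 comparisons. The search space was exhausted without finding the target.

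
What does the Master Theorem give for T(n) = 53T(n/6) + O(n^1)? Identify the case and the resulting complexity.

Master Theorem for T(n) = 53T(n/6) + O(n^1):

a = 53, b = 6, c = 1
log_b(a) = log_6(53) = 2.2159

Case 1: c = 1 < log_6(53) = 2.2159
T(n) = O(n^(log_6 53))

For T(n) = 53T(n/6) + O(n^1): log_6(53) = 2.2159. This is Case 1 of the Master Theorem (c < log_b(a), work dominated by leaves), giving O(n^(log_6 53)).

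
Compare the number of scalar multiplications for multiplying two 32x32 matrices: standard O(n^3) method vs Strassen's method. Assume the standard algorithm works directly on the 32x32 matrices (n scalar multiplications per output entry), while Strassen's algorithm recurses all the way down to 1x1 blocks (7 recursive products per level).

Matrix multiplication for 32x32 matrices:

Standard algorithm: 32^3 = 32768 multiplications
Strassen's algorithm: 7^(log2(32)) = 7^5 = 16807 multiplications
Savings: 32768 - 16807 = 15961 multiplications

Standard: 32768 multiplications (32^3). Strassen: 16807 multiplications (7^5). Strassen reduces 8 recursive multiplications to 7 at each level.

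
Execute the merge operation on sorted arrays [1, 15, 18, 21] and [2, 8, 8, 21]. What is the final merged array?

Merging process:

Compare 1 vs 2: take 1 from left. Merged: [1]
Compare 15 vs 2: take 2 from right. Merged: [1, 2]
Compare 15 vs 8: take 8 from right. Merged: [1, 2, 8]
Compare 15 vs 8: take 8 from right. Merged: [1, 2, 8, 8]
Compare 15 vs 21: take 15 from left. Merged: [1, 2, 8, 8, 15]
Compare 18 vs 21: take 18 from left. Merged: [1, 2, 8, 8, 15, 18]
Compare 21 vs 21: take 21 from left. Merged: [1, 2, 8, 8, 15, 18, 21]
Append remaining from right: [21]. Merged: [1, 2, 8, 8, 15, 18, 21, 21]

Final merged array: [1, 2, 8, 8, 15, 18, 21, 21]
Total comparisons: 7

The merged array is [1, 2, 8, 8, 15, 18, 21, 21], requiring 7 comparisons. The merge step runs in O(n) time where n is the total number of elements.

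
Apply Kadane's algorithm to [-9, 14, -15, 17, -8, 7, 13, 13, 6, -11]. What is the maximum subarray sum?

Using Kadane's algorithm on [-9, 14, -15, 17, -8, 7, 13, 13, 6, -11]:

Scanning through the array:
Position 1 (value 14): max_ending_here = 14, max_so_far = 14
Position 2 (value -15): max_ending_here = -1, max_so_far = 14
Position 3 (value 17): max_ending_here = 17, max_so_far = 17
Position 4 (value -8): max_ending_here = 9, max_so_far = 17
Position 5 (value 7): max_ending_here = 16, max_so_far = 17
Position 6 (value 13): max_ending_here = 29, max_so_far = 29
Position 7 (value 13): max_ending_here = 42, max_so_far = 42
Position 8 (value 6): max_ending_here = 48, max_so_far = 48
Position 9 (value -11): max_ending_here = 37, max_so_far = 48

Maximum subarray: [17, -8, 7, 13, 13, 6]
Maximum sum: 48

The maximum subarray is [17, -8, 7, 13, 13, 6] with sum 48. This subarray runs from index 3 to index 8.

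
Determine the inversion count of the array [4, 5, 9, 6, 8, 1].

Finding inversions in [4, 5, 9, 6, 8, 1]:

(0, 5): arr[0]=4 > arr[5]=1
(1, 5): arr[1]=5 > arr[5]=1
(2, 3): arr[2]=9 > arr[3]=6
(2, 4): arr[2]=9 > arr[4]=8
(2, 5): arr[2]=9 > arr[5]=1
(3, 5): arr[3]=6 > arr[5]=1
(4, 5): arr[4]=8 > arr[5]=1

Total inversions: 7

The array has 7 inversion(s): (0,5), (1,5), (2,3), (2,4), (2,5), (3,5), (4,5). Each pair (i,j) satisfies i < j and arr[i] > arr[j].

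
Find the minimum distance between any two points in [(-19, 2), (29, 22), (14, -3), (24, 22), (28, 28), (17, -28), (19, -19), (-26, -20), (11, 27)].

Computing all pairwise distances among 9 points:

d((-19, 2), (29, 22)) = 52.0
d((-19, 2), (14, -3)) = 33.3766
d((-19, 2), (24, 22)) = 47.4236
d((-19, 2), (28, 28)) = 53.7122
d((-19, 2), (17, -28)) = 46.8615
d((-19, 2), (19, -19)) = 43.4166
d((-19, 2), (-26, -20)) = 23.0868
d((-19, 2), (11, 27)) = 39.0512
d((29, 22), (14, -3)) = 29.1548
d((29, 22), (24, 22)) = 5.0 <-- minimum
d((29, 22), (28, 28)) = 6.0828
d((29, 22), (17, -28)) = 51.4198
d((29, 22), (19, -19)) = 42.2019
d((29, 22), (-26, -20)) = 69.2026
d((29, 22), (11, 27)) = 18.6815
d((14, -3), (24, 22)) = 26.9258
d((14, -3), (28, 28)) = 34.0147
d((14, -3), (17, -28)) = 25.1794
d((14, -3), (19, -19)) = 16.7631
d((14, -3), (-26, -20)) = 43.4626
d((14, -3), (11, 27)) = 30.1496
d((24, 22), (28, 28)) = 7.2111
d((24, 22), (17, -28)) = 50.4876
d((24, 22), (19, -19)) = 41.3038
d((24, 22), (-26, -20)) = 65.2993
d((24, 22), (11, 27)) = 13.9284
d((28, 28), (17, -28)) = 57.0701
d((28, 28), (19, -19)) = 47.8539
d((28, 28), (-26, -20)) = 72.2496
d((28, 28), (11, 27)) = 17.0294
d((17, -28), (19, -19)) = 9.2195
d((17, -28), (-26, -20)) = 43.7379
d((17, -28), (11, 27)) = 55.3263
d((19, -19), (-26, -20)) = 45.0111
d((19, -19), (11, 27)) = 46.6905
d((-26, -20), (11, 27)) = 59.8164

Closest pair: (29, 22) and (24, 22) with distance 5.0

The closest pair is (29, 22) and (24, 22) with Euclidean distance 5.0. For 9 points, brute-force pairwise comparison is shown above. For large n, the divide-and-conquer algorithm (sort by x, recurse on halves, check the dividing strip) achieves O(n log n).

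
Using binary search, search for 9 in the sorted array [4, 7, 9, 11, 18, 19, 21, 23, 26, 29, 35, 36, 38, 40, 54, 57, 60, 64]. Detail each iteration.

Binary search for 9 in [4, 7, 9, 11, 18, 19, 21, 23, 26, 29, 35, 36, 38, 40, 54, 57, 60, 64]:

lo=0, hi=17, mid=8, arr[mid]=26 -> 26 > 9, search left half
lo=0, hi=7, mid=3, arr[mid]=11 -> 11 > 9, search left half
lo=0, hi=2, mid=1, arr[mid]=7 -> 7 < 9, search right half
lo=2, hi=2, mid=2, arr[mid]=9 -> Found target at index 2!

Binary search finds 9 at index 2 after 4 comparisons. The search repeatedly halves the search space by comparing with the middle element.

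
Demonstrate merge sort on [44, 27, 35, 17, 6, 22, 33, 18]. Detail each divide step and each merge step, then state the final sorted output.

Merge sort trace:

Split: [44, 27, 35, 17, 6, 22, 33, 18] -> [44, 27, 35, 17] and [6, 22, 33, 18]
  Split: [44, 27, 35, 17] -> [44, 27] and [35, 17]
    Split: [44, 27] -> [44] and [27]
    Merge: [44] + [27] -> [27, 44]
    Split: [35, 17] -> [35] and [17]
    Merge: [35] + [17] -> [17, 35]
  Merge: [27, 44] + [17, 35] -> [17, 27, 35, 44]
  Split: [6, 22, 33, 18] -> [6, 22] and [33, 18]
    Split: [6, 22] -> [6] and [22]
    Merge: [6] + [22] -> [6, 22]
    Split: [33, 18] -> [33] and [18]
    Merge: [33] + [18] -> [18, 33]
  Merge: [6, 22] + [18, 33] -> [6, 18, 22, 33]
Merge: [17, 27, 35, 44] + [6, 18, 22, 33] -> [6, 17, 18, 22, 27, 33, 35, 44]

Final sorted array: [6, 17, 18, 22, 27, 33, 35, 44]

The merge sort proceeds by recursively splitting the array and merging sorted halves.
After all merges, the sorted array is [6, 17, 18, 22, 27, 33, 35, 44].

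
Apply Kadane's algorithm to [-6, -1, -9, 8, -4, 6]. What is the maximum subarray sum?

Using Kadane's algorithm on [-6, -1, -9, 8, -4, 6]:

Scanning through the array:
Position 1 (value -1): max_ending_here = -1, max_so_far = -1
Position 2 (value -9): max_ending_here = -9, max_so_far = -1
Position 3 (value 8): max_ending_here = 8, max_so_far = 8
Position 4 (value -4): max_ending_here = 4, max_so_far = 8
Position 5 (value 6): max_ending_here = 10, max_so_far = 10

Maximum subarray: [8, -4, 6]
Maximum sum: 10

The maximum subarray is [8, -4, 6] with sum 10. This subarray runs from index 3 to index 5.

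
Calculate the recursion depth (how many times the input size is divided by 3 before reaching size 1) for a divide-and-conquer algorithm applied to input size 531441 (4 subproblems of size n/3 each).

For divide and conquer with division factor 3:

Problem sizes at each level:
Level 0: 531441
Level 1: 177147
Level 2: 59049
Level 3: 19683
Level 4: 6561
Level 5: 2187
Level 6: 729
Level 7: 243
Level 8: 81
Level 9: 27
Level 10: 9
Level 11: 3
Level 12: 1

The root is level 0 and the size-1 base case is level 12 (the tree spans levels 0 through 12, i.e. 13 levels counting the root), so the depth is the number of divisions: log_3(531441) = 12

The recursion tree depth is log_3(531441) = 12. At each level, the problem size is divided by 3, so it takes 12 divisions to reduce to a base case of size 1. The algorithm makes 4 recursive calls at each level.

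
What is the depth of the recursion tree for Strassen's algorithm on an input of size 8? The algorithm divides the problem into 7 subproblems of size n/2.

For divide and conquer with division factor 2:

Problem sizes at each level:
Level 0: 8
Level 1: 4
Level 2: 2
Level 3: 1

The root is level 0 and the size-1 base case is level 3 (the tree spans levels 0 through 3, i.e. 4 levels counting the root), so the depth is the number of divisions: log_2(8) = 3

The recursion tree depth is log_2(8) = 3. At each level, the problem size is divided by 2, so it takes 3 divisions to reduce to a base case of size 1. The algorithm makes 7 recursive calls at each level.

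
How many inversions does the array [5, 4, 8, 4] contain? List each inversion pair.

Finding inversions in [5, 4, 8, 4]:

(0, 1): arr[0]=5 > arr[1]=4
(0, 3): arr[0]=5 > arr[3]=4
(2, 3): arr[2]=8 > arr[3]=4

Total inversions: 3

The array has 3 inversion(s): (0,1), (0,3), (2,3). Each pair (i,j) satisfies i < j and arr[i] > arr[j].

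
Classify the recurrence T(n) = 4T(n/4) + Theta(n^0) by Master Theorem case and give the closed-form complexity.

Master Theorem for T(n) = 4T(n/4) + O(n^0):

a = 4, b = 4, c = 0
log_b(a) = log_4(4) = 1.0000

Case 1: c = 0 < log_4(4) = 1.0000
T(n) = O(n^(log_4 4)) = O(n)

For T(n) = 4T(n/4) + O(n^0): log_4(4) = 1.0000. This is Case 1 of the Master Theorem (c < log_b(a), work dominated by leaves), giving O(n).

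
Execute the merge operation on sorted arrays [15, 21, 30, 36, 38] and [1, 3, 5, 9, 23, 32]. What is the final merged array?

Merging process:

Compare 15 vs 1: take 1 from right. Merged: [1]
Compare 15 vs 3: take 3 from right. Merged: [1, 3]
Compare 15 vs 5: take 5 from right. Merged: [1, 3, 5]
Compare 15 vs 9: take 9 from right. Merged: [1, 3, 5, 9]
Compare 15 vs 23: take 15 from left. Merged: [1, 3, 5, 9, 15]
Compare 21 vs 23: take 21 from left. Merged: [1, 3, 5, 9, 15, 21]
Compare 30 vs 23: take 23 from right. Merged: [1, 3, 5, 9, 15, 21, 23]
Compare 30 vs 32: take 30 from left. Merged: [1, 3, 5, 9, 15, 21, 23, 30]
Compare 36 vs 32: take 32 from right. Merged: [1, 3, 5, 9, 15, 21, 23, 30, 32]
Append remaining from left: [36, 38]. Merged: [1, 3, 5, 9, 15, 21, 23, 30, 32, 36, 38]

Final merged array: [1, 3, 5, 9, 15, 21, 23, 30, 32, 36, 38]
Total comparisons: 9

The merged array is [1, 3, 5, 9, 15, 21, 23, 30, 32, 36, 38], requiring 9 comparisons. The merge step runs in O(n) time where n is the total number of elements.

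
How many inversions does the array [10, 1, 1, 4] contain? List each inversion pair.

Finding inversions in [10, 1, 1, 4]:

(0, 1): arr[0]=10 > arr[1]=1
(0, 2): arr[0]=10 > arr[2]=1
(0, 3): arr[0]=10 > arr[3]=4

Total inversions: 3

The array has 3 inversion(s): (0,1), (0,2), (0,3). Each pair (i,j) satisfies i < j and arr[i] > arr[j].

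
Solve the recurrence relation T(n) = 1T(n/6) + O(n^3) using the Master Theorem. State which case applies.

Master Theorem for T(n) = 1T(n/6) + O(n^3):

a = 1, b = 6, c = 3
log_b(a) = log_6(1) = 0.0000

Case 3: c = 3 > log_6(1) = 0.0000
T(n) = O(n^3) = O(n^3)

For T(n) = 1T(n/6) + O(n^3): log_6(1) = 0.0000. This is Case 3 of the Master Theorem (c > log_b(a), work dominated by root), giving O(n^3).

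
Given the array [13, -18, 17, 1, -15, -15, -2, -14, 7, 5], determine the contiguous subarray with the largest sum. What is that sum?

Using Kadane's algorithm on [13, -18, 17, 1, -15, -15, -2, -14, 7, 5]:

Scanning through the array:
Position 1 (value -18): max_ending_here = -5, max_so_far = 13
Position 2 (value 17): max_ending_here = 17, max_so_far = 17
Position 3 (value 1): max_ending_here = 18, max_so_far = 18
Position 4 (value -15): max_ending_here = 3, max_so_far = 18
Position 5 (value -15): max_ending_here = -12, max_so_far = 18
Position 6 (value -2): max_ending_here = -2, max_so_far = 18
Position 7 (value -14): max_ending_here = -14, max_so_far = 18
Position 8 (value 7): max_ending_here = 7, max_so_far = 18
Position 9 (value 5): max_ending_here = 12, max_so_far = 18

Maximum subarray: [17, 1]
Maximum sum: 18

The maximum subarray is [17, 1] with sum 18. This subarray runs from index 2 to index 3.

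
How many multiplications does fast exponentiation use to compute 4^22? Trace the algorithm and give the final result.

Computing 4^22 by squaring (build up from 4^1; each line after the first costs one multiplication):

4^1 = 4
4^2 = (4^1)^2 = 4^2 = 16
4^4 = (4^2)^2 = 16^2 = 256
4^5 = 4 * 4^4 = 4 * 256 = 1024
4^10 = (4^5)^2 = 1024^2 = 1048576
4^11 = 4 * 4^10 = 4 * 1048576 = 4194304
4^22 = (4^11)^2 = 4194304^2 = 17592186044416

Result: 17592186044416
Multiplications needed: 6 (6 lines after 4^1)

4^22 = 17592186044416. Using exponentiation by squaring, this requires 6 multiplications. The key idea: if the exponent is even, square the half-power; if odd, multiply by the base once.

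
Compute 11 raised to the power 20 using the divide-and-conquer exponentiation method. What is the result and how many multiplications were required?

Computing 11^20 by squaring (build up from 11^1; each line after the first costs one multiplication):

11^1 = 11
11^2 = (11^1)^2 = 11^2 = 121
11^4 = (11^2)^2 = 121^2 = 14641
11^5 = 11 * 11^4 = 11 * 14641 = 161051
11^10 = (11^5)^2 = 161051^2 = 25937424601
11^20 = (11^10)^2 = 25937424601^2 = 672749994932560009201

Result: 672749994932560009201
Multiplications needed: 5 (5 lines after 11^1)

11^20 = 672749994932560009201. Using exponentiation by squaring, this requires 5 multiplications. The key idea: if the exponent is even, square the half-power; if odd, multiply by the base once.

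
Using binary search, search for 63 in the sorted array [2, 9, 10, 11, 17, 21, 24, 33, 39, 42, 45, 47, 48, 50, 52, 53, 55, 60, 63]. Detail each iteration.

Binary search for 63 in [2, 9, 10, 11, 17, 21, 24, 33, 39, 42, 45, 47, 48, 50, 52, 53, 55, 60, 63]:

lo=0, hi=18, mid=9, arr[mid]=42 -> 42 < 63, search right half
lo=10, hi=18, mid=14, arr[mid]=52 -> 52 < 63, search right half
lo=15, hi=18, mid=16, arr[mid]=55 -> 55 < 63, search right half
lo=17, hi=18, mid=17, arr[mid]=60 -> 60 < 63, search right half
lo=18, hi=18, mid=18, arr[mid]=63 -> Found target at index 18!

Binary search finds 63 at index 18 after 5 comparisons. The search repeatedly halves the search space by comparing with the middle element.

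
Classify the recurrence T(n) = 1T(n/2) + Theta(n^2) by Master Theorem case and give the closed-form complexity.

Master Theorem for T(n) = 1T(n/2) + O(n^2):

a = 1, b = 2, c = 2
log_b(a) = log_2(1) = 0.0000

Case 3: c = 2 > log_2(1) = 0.0000
T(n) = O(n^2) = O(n^2)

For T(n) = 1T(n/2) + O(n^2): log_2(1) = 0.0000. This is Case 3 of the Master Theorem (c > log_b(a), work dominated by root), giving O(n^2).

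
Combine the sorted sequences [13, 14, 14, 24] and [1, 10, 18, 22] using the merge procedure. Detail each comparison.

Merging process:

Compare 13 vs 1: take 1 from right. Merged: [1]
Compare 13 vs 10: take 10 from right. Merged: [1, 10]
Compare 13 vs 18: take 13 from left. Merged: [1, 10, 13]
Compare 14 vs 18: take 14 from left. Merged: [1, 10, 13, 14]
Compare 14 vs 18: take 14 from left. Merged: [1, 10, 13, 14, 14]
Compare 24 vs 18: take 18 from right. Merged: [1, 10, 13, 14, 14, 18]
Compare 24 vs 22: take 22 from right. Merged: [1, 10, 13, 14, 14, 18, 22]
Append remaining from left: [24]. Merged: [1, 10, 13, 14, 14, 18, 22, 24]

Final merged array: [1, 10, 13, 14, 14, 18, 22, 24]
Total comparisons: 7

The merged array is [1, 10, 13, 14, 14, 18, 22, 24], requiring 7 comparisons. The merge step runs in O(n) time where n is the total number of elements.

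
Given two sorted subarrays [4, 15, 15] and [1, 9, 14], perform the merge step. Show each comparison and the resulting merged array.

Merging process:

Compare 4 vs 1: take 1 from right. Merged: [1]
Compare 4 vs 9: take 4 from left. Merged: [1, 4]
Compare 15 vs 9: take 9 from right. Merged: [1, 4, 9]
Compare 15 vs 14: take 14 from right. Merged: [1, 4, 9, 14]
Append remaining from left: [15, 15]. Merged: [1, 4, 9, 14, 15, 15]

Final merged array: [1, 4, 9, 14, 15, 15]
Total comparisons: 4

The merged array is [1, 4, 9, 14, 15, 15], requiring 4 comparisons. The merge step runs in O(n) time where n is the total number of elements.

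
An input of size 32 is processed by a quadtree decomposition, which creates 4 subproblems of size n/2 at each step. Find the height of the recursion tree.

For divide and conquer with division factor 2:

Problem sizes at each level:
Level 0: 32
Level 1: 16
Level 2: 8
Level 3: 4
Level 4: 2
Level 5: 1

The root is level 0 and the size-1 base case is level 5 (the tree spans levels 0 through 5, i.e. 6 levels counting the root), so the depth is the number of divisions: log_2(32) = 5

The recursion tree depth is log_2(32) = 5. At each level, the problem size is divided by 2, so it takes 5 divisions to reduce to a base case of size 1. The algorithm makes 4 recursive calls at each level.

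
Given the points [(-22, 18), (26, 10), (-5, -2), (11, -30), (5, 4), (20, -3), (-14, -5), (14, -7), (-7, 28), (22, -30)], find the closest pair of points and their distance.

Computing all pairwise distances among 10 points:

d((-22, 18), (26, 10)) = 48.6621
d((-22, 18), (-5, -2)) = 26.2488
d((-22, 18), (11, -30)) = 58.2495
d((-22, 18), (5, 4)) = 30.4138
d((-22, 18), (20, -3)) = 46.9574
d((-22, 18), (-14, -5)) = 24.3516
d((-22, 18), (14, -7)) = 43.8292
d((-22, 18), (-7, 28)) = 18.0278
d((-22, 18), (22, -30)) = 65.1153
d((26, 10), (-5, -2)) = 33.2415
d((26, 10), (11, -30)) = 42.72
d((26, 10), (5, 4)) = 21.8403
d((26, 10), (20, -3)) = 14.3178
d((26, 10), (-14, -5)) = 42.72
d((26, 10), (14, -7)) = 20.8087
d((26, 10), (-7, 28)) = 37.5899
d((26, 10), (22, -30)) = 40.1995
d((-5, -2), (11, -30)) = 32.249
d((-5, -2), (5, 4)) = 11.6619
d((-5, -2), (20, -3)) = 25.02
d((-5, -2), (-14, -5)) = 9.4868
d((-5, -2), (14, -7)) = 19.6469
d((-5, -2), (-7, 28)) = 30.0666
d((-5, -2), (22, -30)) = 38.8973
d((11, -30), (5, 4)) = 34.5254
d((11, -30), (20, -3)) = 28.4605
d((11, -30), (-14, -5)) = 35.3553
d((11, -30), (14, -7)) = 23.1948
d((11, -30), (-7, 28)) = 60.7289
d((11, -30), (22, -30)) = 11.0
d((5, 4), (20, -3)) = 16.5529
d((5, 4), (-14, -5)) = 21.0238
d((5, 4), (14, -7)) = 14.2127
d((5, 4), (-7, 28)) = 26.8328
d((5, 4), (22, -30)) = 38.0132
d((20, -3), (-14, -5)) = 34.0588
d((20, -3), (14, -7)) = 7.2111 <-- minimum
d((20, -3), (-7, 28)) = 41.1096
d((20, -3), (22, -30)) = 27.074
d((-14, -5), (14, -7)) = 28.0713
d((-14, -5), (-7, 28)) = 33.7343
d((-14, -5), (22, -30)) = 43.8292
d((14, -7), (-7, 28)) = 40.8167
d((14, -7), (22, -30)) = 24.3516
d((-7, 28), (22, -30)) = 64.846

Closest pair: (20, -3) and (14, -7) with distance 7.2111

The closest pair is (20, -3) and (14, -7) with Euclidean distance 7.2111. For 10 points, brute-force pairwise comparison is shown above. For large n, the divide-and-conquer algorithm (sort by x, recurse on halves, check the dividing strip) achieves O(n log n).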